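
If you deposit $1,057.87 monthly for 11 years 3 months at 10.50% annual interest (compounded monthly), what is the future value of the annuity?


Future value of an ordinary annuity: FV = PMT × ((1 + r)^n − 1) / r
Monthly rate r = 0.105/12 = 0.00875, n = 135
FV = $1,057.87 × ((1 + 0.105/12)^135 − 1) / (0.105/12)
FV = $1,057.87 × 256.199509
FV = $271,025.77

FV = PMT × ((1+r)^n - 1)/r = $271,025.77


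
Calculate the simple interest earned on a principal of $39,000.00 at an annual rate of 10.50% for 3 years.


Simple interest formula: I = P × r × t
I = $39,000.00 × 0.105 × 3
I = $12,285.00

I = P × r × t = $12,285.00


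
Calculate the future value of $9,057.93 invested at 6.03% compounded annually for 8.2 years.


Compound interest formula: A = P(1 + r/n)^(nt)
A = $9,057.93 × (1 + 0.0603/1)^(1 × 8.2)
Growth factor: (1 + 0.0603/1)^8.2 = 1.6162772
A = $9,057.93 × 1.6162772
A = $14,640.13

A = P(1 + r/n)^(nt) = $14,640.13


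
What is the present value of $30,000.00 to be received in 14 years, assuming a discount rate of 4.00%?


Present value formula: PV = FV / (1 + r)^t
PV = $30,000.00 / (1 + 0.04)^14
PV = $30,000.00 / 1.7316764
PV = $17,324.25

PV = FV / (1 + r)^t = $17,324.25


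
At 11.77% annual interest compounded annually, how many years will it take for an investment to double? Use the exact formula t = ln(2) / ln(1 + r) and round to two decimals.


Doubling condition: (1 + r)^t = 2
Take ln of both sides: t × ln(1 + r) = ln(2)
t = ln(2) / ln(1 + r)
t = 0.693147 / 0.111273
t = 6.23

t = ln(2) / ln(1 + r) = 6.23 years


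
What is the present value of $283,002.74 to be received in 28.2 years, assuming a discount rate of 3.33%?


Present value formula: PV = FV / (1 + r)^t
PV = $283,002.74 / (1 + 0.0333)^28.2
PV = $283,002.74 / 2.51875142
PV = $112,358.34

PV = FV / (1 + r)^t = $112,358.34


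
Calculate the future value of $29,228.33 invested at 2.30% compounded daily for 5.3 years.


Compound interest formula: A = P(1 + r/n)^(nt)
A = $29,228.33 × (1 + 0.023/365)^(365 × 5.3)
Growth factor: (1 + 0.023/365)^1934.5 = 1.129637
A = $29,228.33 × 1.129637
A = $33,017.40

A = P(1 + r/n)^(nt) = $33,017.40


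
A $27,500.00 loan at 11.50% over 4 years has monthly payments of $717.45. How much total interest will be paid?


Total paid over the life of the loan = PMT × n.
Total paid = $717.45 × 48 = $34,437.60
Total interest = total paid − principal = $34,437.60 − $27,500.00 = $6,937.60

Total interest = (PMT × n) - PV = $6,937.60


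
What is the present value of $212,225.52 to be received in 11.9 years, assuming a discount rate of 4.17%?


Present value formula: PV = FV / (1 + r)^t
PV = $212,225.52 / (1 + 0.0417)^11.9
PV = $212,225.52 / 1.6260643
PV = $130,514.84

PV = FV / (1 + r)^t = $130,514.84


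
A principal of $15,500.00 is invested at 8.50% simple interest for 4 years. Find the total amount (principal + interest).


Total amount formula: A = P(1 + rt) = P + P·r·t
Interest: I = P × r × t = $15,500.00 × 0.085 × 4 = $5,270.00
A = P + I = $15,500.00 + $5,270.00 = $20,770.00

A = P + I = P(1 + rt) = $20,770.00


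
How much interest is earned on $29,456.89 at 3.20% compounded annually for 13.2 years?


Compound interest earned = final amount − principal.
A = P(1 + r/n)^(nt) = $29,456.89 × (1 + 0.032/1)^(1 × 13.2) = $44,643.57
Interest = A − P = $44,643.57 − $29,456.89 = $15,186.68

Interest = A - P = $15,186.68


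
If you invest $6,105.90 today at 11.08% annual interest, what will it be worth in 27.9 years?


Future value formula: FV = PV × (1 + r)^t
FV = $6,105.90 × (1 + 0.1108)^27.9
FV = $6,105.90 × 18.7603442
FV = $114,548.79

FV = PV × (1 + r)^t = $114,548.79


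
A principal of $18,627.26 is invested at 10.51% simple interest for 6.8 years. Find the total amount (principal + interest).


Total amount formula: A = P(1 + rt) = P + P·r·t
Interest: I = P × r × t = $18,627.26 × 0.1051 × 6.8 = $13,312.53
A = P + I = $18,627.26 + $13,312.53 = $31,939.79

A = P + I = P(1 + rt) = $31,939.79


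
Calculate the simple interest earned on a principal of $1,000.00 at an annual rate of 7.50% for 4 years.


Simple interest formula: I = P × r × t
I = $1,000.00 × 0.075 × 4
I = $300.00

I = P × r × t = $300.00


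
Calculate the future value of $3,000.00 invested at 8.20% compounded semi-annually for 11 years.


Compound interest formula: A = P(1 + r/n)^(nt)
A = $3,000.00 × (1 + 0.082/2)^(2 × 11)
Growth factor: (1 + 0.082/2)^22 = 2.420561
A = $3,000.00 × 2.420561
A = $7,261.68

A = P(1 + r/n)^(nt) = $7,261.68


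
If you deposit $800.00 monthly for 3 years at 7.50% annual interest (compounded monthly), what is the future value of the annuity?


Future value of an ordinary annuity: FV = PMT × ((1 + r)^n − 1) / r
Monthly rate r = 0.075/12 = 0.00625, n = 36
FV = $800.00 × ((1 + 0.075/12)^36 − 1) / (0.075/12)
FV = $800.00 × 40.231382
FV = $32,185.11

FV = PMT × ((1+r)^n - 1)/r = $32,185.11


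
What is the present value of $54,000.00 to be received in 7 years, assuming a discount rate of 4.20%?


Present value formula: PV = FV / (1 + r)^t
PV = $54,000.00 / (1 + 0.042)^7
PV = $54,000.00 / 1.333749
PV = $40,487.38

PV = FV / (1 + r)^t = $40,487.38


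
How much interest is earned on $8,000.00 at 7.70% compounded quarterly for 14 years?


Compound interest earned = final amount − principal.
A = P(1 + r/n)^(nt) = $8,000.00 × (1 + 0.077/4)^(4 × 14) = $23,270.75
Interest = A − P = $23,270.75 − $8,000.00 = $15,270.75

Interest = A - P = $15,270.75


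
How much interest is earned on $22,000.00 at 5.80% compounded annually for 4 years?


Compound interest earned = final amount − principal.
A = P(1 + r/n)^(nt) = $22,000.00 × (1 + 0.058/1)^(1 × 4) = $27,565.47
Interest = A − P = $27,565.47 − $22,000.00 = $5,565.47

Interest = A - P = $5,565.47


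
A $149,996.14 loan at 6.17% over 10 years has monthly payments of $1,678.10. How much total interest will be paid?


Total paid over the life of the loan = PMT × n.
Total paid = $1,678.10 × 120 = $201,372.00
Total interest = total paid − principal = $201,372.00 − $149,996.14 = $51,375.86

Total interest = (PMT × n) - PV = $51,375.86


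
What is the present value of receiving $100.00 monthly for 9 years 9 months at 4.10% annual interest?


Present value of an ordinary annuity: PV = PMT × (1 − (1 + r)^(−n)) / r
Monthly rate r = 0.041/12 ≈ 0.00341667, n = 117
PV = $100.00 × (1 − (1 + 0.041/12)^(−117)) / (0.041/12)
PV = $100.00 × 96.308885
PV = $9,630.89

PV = PMT × (1-(1+r)^(-n))/r = $9,630.89


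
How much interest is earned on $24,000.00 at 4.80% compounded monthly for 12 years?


Compound interest earned = final amount − principal.
A = P(1 + r/n)^(nt) = $24,000.00 × (1 + 0.048/12)^(12 × 12) = $42,644.78
Interest = A − P = $42,644.78 − $24,000.00 = $18,644.78

Interest = A - P = $18,644.78


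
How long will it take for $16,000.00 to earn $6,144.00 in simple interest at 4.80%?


Rearrange the simple interest formula for t:
I = P × r × t  ⇒  t = I / (P × r)
t = $6,144.00 / ($16,000.00 × 0.048)
t = 8

t = I/(P×r) = 8 years


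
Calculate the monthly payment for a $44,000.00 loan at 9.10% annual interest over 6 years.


Loan payment formula: PMT = PV × r / (1 − (1 + r)^(−n))
Monthly rate r = 0.091/12 ≈ 0.00758333, n = 72 months
Denominator: 1 − (1 + 0.091/12)^(−72) = 0.419543
PMT = $44,000.00 × (0.091/12) / 0.419543
PMT = $795.31 per month

PMT = PV × r / (1-(1+r)^(-n)) = $795.31/month


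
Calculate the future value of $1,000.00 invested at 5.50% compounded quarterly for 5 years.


Compound interest formula: A = P(1 + r/n)^(nt)
A = $1,000.00 × (1 + 0.055/4)^(4 × 5)
Growth factor: (1 + 0.055/4)^20 = 1.314067
A = $1,000.00 × 1.314067
A = $1,314.07

A = P(1 + r/n)^(nt) = $1,314.07


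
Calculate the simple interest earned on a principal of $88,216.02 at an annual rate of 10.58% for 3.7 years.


Simple interest formula: I = P × r × t
I = $88,216.02 × 0.1058 × 3.7
I = $34,533.04

I = P × r × t = $34,533.04


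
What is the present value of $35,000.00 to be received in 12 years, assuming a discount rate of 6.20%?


Present value formula: PV = FV / (1 + r)^t
PV = $35,000.00 / (1 + 0.062)^12
PV = $35,000.00 / 2.058231
PV = $17,004.89

PV = FV / (1 + r)^t = $17,004.89


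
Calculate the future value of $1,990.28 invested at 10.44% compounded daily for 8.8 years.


Compound interest formula: A = P(1 + r/n)^(nt)
A = $1,990.28 × (1 + 0.1044/365)^(365 × 8.8)
Growth factor: (1 + 0.1044/365)^3212 = 2.505751
A = $1,990.28 × 2.505751
A = $4,987.15

A = P(1 + r/n)^(nt) = $4,987.15


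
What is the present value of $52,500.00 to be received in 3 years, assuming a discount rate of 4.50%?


Present value formula: PV = FV / (1 + r)^t
PV = $52,500.00 / (1 + 0.045)^3
PV = $52,500.00 / 1.1411661
PV = $46,005.57

PV = FV / (1 + r)^t = $46,005.57


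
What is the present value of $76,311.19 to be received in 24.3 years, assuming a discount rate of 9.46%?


Present value formula: PV = FV / (1 + r)^t
PV = $76,311.19 / (1 + 0.0946)^24.3
PV = $76,311.19 / 8.993056
PV = $8,485.57

PV = FV / (1 + r)^t = $8,485.57


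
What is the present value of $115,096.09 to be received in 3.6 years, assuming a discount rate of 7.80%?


Present value formula: PV = FV / (1 + r)^t
PV = $115,096.09 / (1 + 0.078)^3.6
PV = $115,096.09 / 1.3104714
PV = $87,828.01

PV = FV / (1 + r)^t = $87,828.01


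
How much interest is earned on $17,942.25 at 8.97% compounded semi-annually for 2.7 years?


Compound interest earned = final amount − principal.
A = P(1 + r/n)^(nt) = $17,942.25 × (1 + 0.0897/2)^(2 × 2.7) = $22,738.84
Interest = A − P = $22,738.84 − $17,942.25 = $4,796.59

Interest = A - P = $4,796.59


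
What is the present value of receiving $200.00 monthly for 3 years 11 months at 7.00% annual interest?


Present value of an ordinary annuity: PV = PMT × (1 − (1 + r)^(−n)) / r
Monthly rate r = 0.07/12 ≈ 0.00583333, n = 47
PV = $200.00 × (1 − (1 + 0.07/12)^(−47)) / (0.07/12)
PV = $200.00 × 41.003803
PV = $8,200.76

PV = PMT × (1-(1+r)^(-n))/r = $8,200.76


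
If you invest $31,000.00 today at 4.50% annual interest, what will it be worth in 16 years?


Future value formula: FV = PV × (1 + r)^t
FV = $31,000.00 × (1 + 0.045)^16
FV = $31,000.00 × 2.022370
FV = $62,693.47

FV = PV × (1 + r)^t = $62,693.47


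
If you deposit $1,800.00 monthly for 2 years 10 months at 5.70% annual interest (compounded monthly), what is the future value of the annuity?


Future value of an ordinary annuity: FV = PMT × ((1 + r)^n − 1) / r
Monthly rate r = 0.057/12 = 0.00475, n = 34
FV = $1,800.00 × ((1 + 0.057/12)^34 − 1) / (0.057/12)
FV = $1,800.00 × 36.804879
FV = $66,248.78

FV = PMT × ((1+r)^n - 1)/r = $66,248.78


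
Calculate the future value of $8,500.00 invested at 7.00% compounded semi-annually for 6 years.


Compound interest formula: A = P(1 + r/n)^(nt)
A = $8,500.00 × (1 + 0.07/2)^(2 × 6)
Growth factor: (1 + 0.07/2)^12 = 1.5110687
A = $8,500.00 × 1.5110687
A = $12,844.08

A = P(1 + r/n)^(nt) = $12,844.08


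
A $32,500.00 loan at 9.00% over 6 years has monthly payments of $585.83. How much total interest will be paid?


Total paid over the life of the loan = PMT × n.
Total paid = $585.83 × 72 = $42,179.76
Total interest = total paid − principal = $42,179.76 − $32,500.00 = $9,679.76

Total interest = (PMT × n) - PV = $9,679.76


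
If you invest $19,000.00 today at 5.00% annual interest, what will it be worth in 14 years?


Future value formula: FV = PV × (1 + r)^t
FV = $19,000.00 × (1 + 0.05)^14
FV = $19,000.00 × 1.9799316
FV = $37,618.70

FV = PV × (1 + r)^t = $37,618.70


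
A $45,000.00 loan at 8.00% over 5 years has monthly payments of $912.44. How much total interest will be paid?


Total paid over the life of the loan = PMT × n.
Total paid = $912.44 × 60 = $54,746.40
Total interest = total paid − principal = $54,746.40 − $45,000.00 = $9,746.40

Total interest = (PMT × n) - PV = $9,746.40


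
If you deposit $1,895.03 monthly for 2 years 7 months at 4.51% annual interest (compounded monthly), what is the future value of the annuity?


Future value of an ordinary annuity: FV = PMT × ((1 + r)^n − 1) / r
Monthly rate r = 0.0451/12 ≈ 0.00375833, n = 31
FV = $1,895.03 × ((1 + 0.0451/12)^31 − 1) / (0.0451/12)
FV = $1,895.03 × 32.812822
FV = $62,181.28

FV = PMT × ((1+r)^n - 1)/r = $62,181.28


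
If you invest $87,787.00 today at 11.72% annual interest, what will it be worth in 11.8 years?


Future value formula: FV = PV × (1 + r)^t
FV = $87,787.00 × (1 + 0.1172)^11.8
FV = $87,787.00 × 3.697813
FV = $324,619.91

FV = PV × (1 + r)^t = $324,619.91


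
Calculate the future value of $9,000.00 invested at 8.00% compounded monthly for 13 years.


Compound interest formula: A = P(1 + r/n)^(nt)
A = $9,000.00 × (1 + 0.08/12)^(12 × 13)
Growth factor: (1 + 0.08/12)^156 = 2.819469
A = $9,000.00 × 2.819469
A = $25,375.22

A = P(1 + r/n)^(nt) = $25,375.22


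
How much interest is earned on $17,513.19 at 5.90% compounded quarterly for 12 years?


Compound interest earned = final amount − principal.
A = P(1 + r/n)^(nt) = $17,513.19 × (1 + 0.059/4)^(4 × 12) = $35,367.16
Interest = A − P = $35,367.16 − $17,513.19 = $17,853.97

Interest = A - P = $17,853.97


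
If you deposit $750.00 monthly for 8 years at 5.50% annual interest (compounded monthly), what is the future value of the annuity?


Future value of an ordinary annuity: FV = PMT × ((1 + r)^n − 1) / r
Monthly rate r = 0.055/12 ≈ 0.00458333, n = 96
FV = $750.00 × ((1 + 0.055/12)^96 − 1) / (0.055/12)
FV = $750.00 × 120.250282
FV = $90,187.71

FV = PMT × ((1+r)^n - 1)/r = $90,187.71


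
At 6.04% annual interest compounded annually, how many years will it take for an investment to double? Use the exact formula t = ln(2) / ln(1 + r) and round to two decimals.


Doubling condition: (1 + r)^t = 2
Take ln of both sides: t × ln(1 + r) = ln(2)
t = ln(2) / ln(1 + r)
t = 0.693147 / 0.058646
t = 11.82

t = ln(2) / ln(1 + r) = 11.82 years


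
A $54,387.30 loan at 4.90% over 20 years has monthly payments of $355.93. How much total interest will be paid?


Total paid over the life of the loan = PMT × n.
Total paid = $355.93 × 240 = $85,423.20
Total interest = total paid − principal = $85,423.20 − $54,387.30 = $31,035.90

Total interest = (PMT × n) - PV = $31,035.90


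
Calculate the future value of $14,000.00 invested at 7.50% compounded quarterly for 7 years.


Compound interest formula: A = P(1 + r/n)^(nt)
A = $14,000.00 × (1 + 0.075/4)^(4 × 7)
Growth factor: (1 + 0.075/4)^28 = 1.6822611
A = $14,000.00 × 1.6822611
A = $23,551.66

A = P(1 + r/n)^(nt) = $23,551.66


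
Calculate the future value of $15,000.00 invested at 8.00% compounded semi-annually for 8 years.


Compound interest formula: A = P(1 + r/n)^(nt)
A = $15,000.00 × (1 + 0.08/2)^(2 × 8)
Growth factor: (1 + 0.08/2)^16 = 1.8729812
A = $15,000.00 × 1.8729812
A = $28,094.72

A = P(1 + r/n)^(nt) = $28,094.72


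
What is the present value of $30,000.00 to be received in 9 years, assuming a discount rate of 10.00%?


Present value formula: PV = FV / (1 + r)^t
PV = $30,000.00 / (1 + 0.1)^9
PV = $30,000.00 / 2.357948
PV = $12,722.93

PV = FV / (1 + r)^t = $12,722.93


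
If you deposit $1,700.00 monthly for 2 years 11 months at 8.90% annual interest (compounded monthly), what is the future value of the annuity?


Future value of an ordinary annuity: FV = PMT × ((1 + r)^n − 1) / r
Monthly rate r = 0.089/12 ≈ 0.00741667, n = 35
FV = $1,700.00 × ((1 + 0.089/12)^35 − 1) / (0.089/12)
FV = $1,700.00 × 39.795318
FV = $67,652.04

FV = PMT × ((1+r)^n - 1)/r = $67,652.04


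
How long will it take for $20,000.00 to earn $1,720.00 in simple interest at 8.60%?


Rearrange the simple interest formula for t:
I = P × r × t  ⇒  t = I / (P × r)
t = $1,720.00 / ($20,000.00 × 0.086)
t = 1

t = I/(P×r) = 1 year


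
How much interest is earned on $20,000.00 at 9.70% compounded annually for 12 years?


Compound interest earned = final amount − principal.
A = P(1 + r/n)^(nt) = $20,000.00 × (1 + 0.097/1)^(1 × 12) = $60,744.86
Interest = A − P = $60,744.86 − $20,000.00 = $40,744.86

Interest = A - P = $40,744.86


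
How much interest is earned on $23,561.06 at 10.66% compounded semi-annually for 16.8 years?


Compound interest earned = final amount − principal.
A = P(1 + r/n)^(nt) = $23,561.06 × (1 + 0.1066/2)^(2 × 16.8) = $134,879.16
Interest = A − P = $134,879.16 − $23,561.06 = $111,318.10

Interest = A - P = $111,318.10


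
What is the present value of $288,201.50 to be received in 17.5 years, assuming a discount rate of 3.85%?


Present value formula: PV = FV / (1 + r)^t
PV = $288,201.50 / (1 + 0.0385)^17.5
PV = $288,201.50 / 1.9369293
PV = $148,792.99

PV = FV / (1 + r)^t = $148,792.99


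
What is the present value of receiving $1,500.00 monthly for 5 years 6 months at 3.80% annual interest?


Present value of an ordinary annuity: PV = PMT × (1 − (1 + r)^(−n)) / r
Monthly rate r = 0.038/12 ≈ 0.00316667, n = 66
PV = $1,500.00 × (1 − (1 + 0.038/12)^(−66)) / (0.038/12)
PV = $1,500.00 × 59.474773
PV = $89,212.16

PV = PMT × (1-(1+r)^(-n))/r = $89,212.16


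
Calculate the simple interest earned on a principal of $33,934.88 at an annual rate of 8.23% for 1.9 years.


Simple interest formula: I = P × r × t
I = $33,934.88 × 0.0823 × 1.9
I = $5,306.40

I = P × r × t = $5,306.40


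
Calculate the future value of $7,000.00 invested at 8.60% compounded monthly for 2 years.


Compound interest formula: A = P(1 + r/n)^(nt)
A = $7,000.00 × (1 + 0.086/12)^(12 × 2)
Growth factor: (1 + 0.086/12)^24 = 1.186950
A = $7,000.00 × 1.186950
A = $8,308.65

A = P(1 + r/n)^(nt) = $8,308.65


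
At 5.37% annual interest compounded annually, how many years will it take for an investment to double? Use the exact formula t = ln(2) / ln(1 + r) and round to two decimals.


Doubling condition: (1 + r)^t = 2
Take ln of both sides: t × ln(1 + r) = ln(2)
t = ln(2) / ln(1 + r)
t = 0.693147 / 0.052308
t = 13.25

t = ln(2) / ln(1 + r) = 13.25 years


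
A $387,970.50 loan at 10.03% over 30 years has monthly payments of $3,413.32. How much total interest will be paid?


Total paid over the life of the loan = PMT × n.
Total paid = $3,413.32 × 360 = $1,228,795.20
Total interest = total paid − principal = $1,228,795.20 − $387,970.50 = $840,824.70

Total interest = (PMT × n) - PV = $840,824.70


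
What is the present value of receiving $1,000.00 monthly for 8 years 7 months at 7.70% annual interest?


Present value of an ordinary annuity: PV = PMT × (1 − (1 + r)^(−n)) / r
Monthly rate r = 0.077/12 ≈ 0.00641667, n = 103
PV = $1,000.00 × (1 − (1 + 0.077/12)^(−103)) / (0.077/12)
PV = $1,000.00 × 75.199604
PV = $75,199.60

PV = PMT × (1-(1+r)^(-n))/r = $75,199.60


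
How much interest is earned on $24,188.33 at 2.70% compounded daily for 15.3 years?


Compound interest earned = final amount − principal.
A = P(1 + r/n)^(nt) = $24,188.33 × (1 + 0.027/365)^(365 × 15.3) = $36,560.01
Interest = A − P = $36,560.01 − $24,188.33 = $12,371.68

Interest = A - P = $12,371.68


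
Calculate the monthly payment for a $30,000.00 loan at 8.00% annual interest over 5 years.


Loan payment formula: PMT = PV × r / (1 − (1 + r)^(−n))
Monthly rate r = 0.08/12 ≈ 0.00666667, n = 60 months
Denominator: 1 − (1 + 0.08/12)^(−60) = 0.328790
PMT = $30,000.00 × (0.08/12) / 0.328790
PMT = $608.29 per month

PMT = PV × r / (1-(1+r)^(-n)) = $608.29/month


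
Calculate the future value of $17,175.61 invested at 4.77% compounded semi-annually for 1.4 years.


Compound interest formula: A = P(1 + r/n)^(nt)
A = $17,175.61 × (1 + 0.0477/2)^(2 × 1.4)
Growth factor: (1 + 0.0477/2)^2.8 = 1.0682225
A = $17,175.61 × 1.0682225
A = $18,347.37

A = P(1 + r/n)^(nt) = $18,347.37


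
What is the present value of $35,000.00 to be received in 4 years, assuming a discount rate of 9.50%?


Present value formula: PV = FV / (1 + r)^t
PV = $35,000.00 / (1 + 0.095)^4
PV = $35,000.00 / 1.437661
PV = $24,345.10

PV = FV / (1 + r)^t = $24,345.10


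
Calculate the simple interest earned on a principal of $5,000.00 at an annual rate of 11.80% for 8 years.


Simple interest formula: I = P × r × t
I = $5,000.00 × 0.118 × 8
I = $4,720.00

I = P × r × t = $4,720.00


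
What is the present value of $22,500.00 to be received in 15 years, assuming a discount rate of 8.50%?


Present value formula: PV = FV / (1 + r)^t
PV = $22,500.00 / (1 + 0.085)^15
PV = $22,500.00 / 3.399743
PV = $6,618.15

PV = FV / (1 + r)^t = $6,618.15


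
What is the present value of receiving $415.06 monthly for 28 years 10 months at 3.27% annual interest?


Present value of an ordinary annuity: PV = PMT × (1 − (1 + r)^(−n)) / r
Monthly rate r = 0.0327/12 = 0.002725, n = 346
PV = $415.06 × (1 − (1 + 0.0327/12)^(−346)) / (0.0327/12)
PV = $415.06 × 223.847365
PV = $92,910.09

PV = PMT × (1-(1+r)^(-n))/r = $92,910.09


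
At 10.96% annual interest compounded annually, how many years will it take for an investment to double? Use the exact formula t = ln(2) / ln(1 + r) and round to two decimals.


Doubling condition: (1 + r)^t = 2
Take ln of both sides: t × ln(1 + r) = ln(2)
t = ln(2) / ln(1 + r)
t = 0.693147 / 0.104000
t = 6.66

t = ln(2) / ln(1 + r) = 6.66 years


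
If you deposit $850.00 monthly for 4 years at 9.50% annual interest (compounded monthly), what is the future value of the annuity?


Future value of an ordinary annuity: FV = PMT × ((1 + r)^n − 1) / r
Monthly rate r = 0.095/12 ≈ 0.00791667, n = 48
FV = $850.00 × ((1 + 0.095/12)^48 − 1) / (0.095/12)
FV = $850.00 × 58.117673
FV = $49,400.02

FV = PMT × ((1+r)^n - 1)/r = $49,400.02


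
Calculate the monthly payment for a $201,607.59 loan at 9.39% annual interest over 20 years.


Loan payment formula: PMT = PV × r / (1 − (1 + r)^(−n))
Monthly rate r = 0.0939/12 = 0.007825, n = 240 months
Denominator: 1 − (1 + 0.0939/12)^(−240) = 0.845983
PMT = $201,607.59 × (0.0939/12) / 0.845983
PMT = $1,864.79 per month

PMT = PV × r / (1-(1+r)^(-n)) = $1,864.79/month


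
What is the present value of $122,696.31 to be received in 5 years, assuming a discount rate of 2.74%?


Present value formula: PV = FV / (1 + r)^t
PV = $122,696.31 / (1 + 0.0274)^5
PV = $122,696.31 / 1.14471614
PV = $107,184.92

PV = FV / (1 + r)^t = $107,184.92


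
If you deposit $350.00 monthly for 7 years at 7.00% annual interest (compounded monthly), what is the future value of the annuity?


Future value of an ordinary annuity: FV = PMT × ((1 + r)^n − 1) / r
Monthly rate r = 0.07/12 ≈ 0.00583333, n = 84
FV = $350.00 × ((1 + 0.07/12)^84 − 1) / (0.07/12)
FV = $350.00 × 107.998981
FV = $37,799.64

FV = PMT × ((1+r)^n - 1)/r = $37,799.64


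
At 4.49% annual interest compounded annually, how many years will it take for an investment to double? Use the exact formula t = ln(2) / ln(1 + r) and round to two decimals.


Doubling condition: (1 + r)^t = 2
Take ln of both sides: t × ln(1 + r) = ln(2)
t = ln(2) / ln(1 + r)
t = 0.693147 / 0.043921
t = 15.78

t = ln(2) / ln(1 + r) = 15.78 years


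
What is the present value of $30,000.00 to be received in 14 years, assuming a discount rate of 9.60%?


Present value formula: PV = FV / (1 + r)^t
PV = $30,000.00 / (1 + 0.096)^14
PV = $30,000.00 / 3.608675
PV = $8,313.30

PV = FV / (1 + r)^t = $8,313.30


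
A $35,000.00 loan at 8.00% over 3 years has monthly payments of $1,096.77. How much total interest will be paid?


Total paid over the life of the loan = PMT × n.
Total paid = $1,096.77 × 36 = $39,483.72
Total interest = total paid − principal = $39,483.72 − $35,000.00 = $4,483.72

Total interest = (PMT × n) - PV = $4,483.72


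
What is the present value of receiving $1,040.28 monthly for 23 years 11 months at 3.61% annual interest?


Present value of an ordinary annuity: PV = PMT × (1 − (1 + r)^(−n)) / r
Monthly rate r = 0.0361/12 ≈ 0.00300833, n = 287
PV = $1,040.28 × (1 − (1 + 0.0361/12)^(−287)) / (0.0361/12)
PV = $1,040.28 × 192.041139
PV = $199,776.56

PV = PMT × (1-(1+r)^(-n))/r = $199,776.56


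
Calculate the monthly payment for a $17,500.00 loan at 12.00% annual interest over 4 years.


Loan payment formula: PMT = PV × r / (1 − (1 + r)^(−n))
Monthly rate r = 0.12/12 = 0.01, n = 48 months
Denominator: 1 − (1 + 0.12/12)^(−48) = 0.379740
PMT = $17,500.00 × (0.12/12) / 0.379740
PMT = $460.84 per month

PMT = PV × r / (1-(1+r)^(-n)) = $460.84/month


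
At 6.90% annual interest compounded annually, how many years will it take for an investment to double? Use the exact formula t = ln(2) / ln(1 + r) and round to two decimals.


Doubling condition: (1 + r)^t = 2
Take ln of both sides: t × ln(1 + r) = ln(2)
t = ln(2) / ln(1 + r)
t = 0.693147 / 0.066724
t = 10.39

t = ln(2) / ln(1 + r) = 10.39 years


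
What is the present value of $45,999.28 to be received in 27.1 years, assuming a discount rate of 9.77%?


Present value formula: PV = FV / (1 + r)^t
PV = $45,999.28 / (1 + 0.0977)^27.1
PV = $45,999.28 / 12.505680
PV = $3,678.27

PV = FV / (1 + r)^t = $3,678.27


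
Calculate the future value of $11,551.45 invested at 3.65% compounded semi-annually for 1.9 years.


Compound interest formula: A = P(1 + r/n)^(nt)
A = $11,551.45 × (1 + 0.0365/2)^(2 × 1.9)
Growth factor: (1 + 0.0365/2)^3.8 = 1.0711414
A = $11,551.45 × 1.0711414
A = $12,373.24

A = P(1 + r/n)^(nt) = $12,373.24


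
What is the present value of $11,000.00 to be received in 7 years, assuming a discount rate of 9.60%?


Present value formula: PV = FV / (1 + r)^t
PV = $11,000.00 / (1 + 0.096)^7
PV = $11,000.00 / 1.899651
PV = $5,790.54

PV = FV / (1 + r)^t = $5,790.54


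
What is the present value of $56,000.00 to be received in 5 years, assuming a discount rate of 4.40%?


Present value formula: PV = FV / (1 + r)^t
PV = $56,000.00 / (1 + 0.044)^5
PV = $56,000.00 / 1.2402307
PV = $45,152.89

PV = FV / (1 + r)^t = $45,152.89


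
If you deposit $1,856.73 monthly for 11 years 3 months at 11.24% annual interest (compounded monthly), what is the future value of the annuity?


Future value of an ordinary annuity: FV = PMT × ((1 + r)^n − 1) / r
Monthly rate r = 0.1124/12 ≈ 0.00936667, n = 135
FV = $1,856.73 × ((1 + 0.1124/12)^135 − 1) / (0.1124/12)
FV = $1,856.73 × 269.096895
FV = $499,640.28

FV = PMT × ((1+r)^n - 1)/r = $499,640.28


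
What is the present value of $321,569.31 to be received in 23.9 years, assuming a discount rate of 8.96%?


Present value formula: PV = FV / (1 + r)^t
PV = $321,569.31 / (1 + 0.0896)^23.9
PV = $321,569.31 / 7.774699
PV = $41,361.00

PV = FV / (1 + r)^t = $41,361.00


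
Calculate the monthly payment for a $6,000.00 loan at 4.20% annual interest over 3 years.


Loan payment formula: PMT = PV × r / (1 − (1 + r)^(−n))
Monthly rate r = 0.042/12 = 0.0035, n = 36 months
Denominator: 1 − (1 + 0.042/12)^(−36) = 0.118191
PMT = $6,000.00 × (0.042/12) / 0.118191
PMT = $177.68 per month

PMT = PV × r / (1-(1+r)^(-n)) = $177.68/month


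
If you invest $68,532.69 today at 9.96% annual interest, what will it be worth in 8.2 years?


Future value formula: FV = PV × (1 + r)^t
FV = $68,532.69 × (1 + 0.0996)^8.2
FV = $68,532.69 × 2.1783356
FV = $149,287.20

FV = PV × (1 + r)^t = $149,287.20


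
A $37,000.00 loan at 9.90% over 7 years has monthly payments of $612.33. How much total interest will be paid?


Total paid over the life of the loan = PMT × n.
Total paid = $612.33 × 84 = $51,435.72
Total interest = total paid − principal = $51,435.72 − $37,000.00 = $14,435.72

Total interest = (PMT × n) - PV = $14,435.72


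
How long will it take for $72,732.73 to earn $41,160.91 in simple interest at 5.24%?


Rearrange the simple interest formula for t:
I = P × r × t  ⇒  t = I / (P × r)
t = $41,160.91 / ($72,732.73 × 0.0524)
t = 10.8

t = I/(P×r) = 10.8 years


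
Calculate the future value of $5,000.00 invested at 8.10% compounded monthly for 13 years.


Compound interest formula: A = P(1 + r/n)^(nt)
A = $5,000.00 × (1 + 0.081/12)^(12 × 13)
Growth factor: (1 + 0.081/12)^156 = 2.856114
A = $5,000.00 × 2.856114
A = $14,280.57

A = P(1 + r/n)^(nt) = $14,280.57


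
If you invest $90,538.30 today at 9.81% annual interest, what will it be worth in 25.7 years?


Future value formula: FV = PV × (1 + r)^t
FV = $90,538.30 × (1 + 0.0981)^25.7
FV = $90,538.30 × 11.0788992
FV = $1,003,064.70

FV = PV × (1 + r)^t = $1,003,064.70


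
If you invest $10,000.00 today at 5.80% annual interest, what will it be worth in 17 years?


Future value formula: FV = PV × (1 + r)^t
FV = $10,000.00 × (1 + 0.058)^17
FV = $10,000.00 × 2.607692
FV = $26,076.92

FV = PV × (1 + r)^t = $26,076.92


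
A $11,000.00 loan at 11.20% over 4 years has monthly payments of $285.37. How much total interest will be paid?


Total paid over the life of the loan = PMT × n.
Total paid = $285.37 × 48 = $13,697.76
Total interest = total paid − principal = $13,697.76 − $11,000.00 = $2,697.76

Total interest = (PMT × n) - PV = $2,697.76


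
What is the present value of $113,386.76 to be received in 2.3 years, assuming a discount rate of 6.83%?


Present value formula: PV = FV / (1 + r)^t
PV = $113,386.76 / (1 + 0.0683)^2.3
PV = $113,386.76 / 1.1641111
PV = $97,402.01

PV = FV / (1 + r)^t = $97,402.01


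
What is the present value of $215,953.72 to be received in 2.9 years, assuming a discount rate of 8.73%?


Present value formula: PV = FV / (1 + r)^t
PV = $215,953.72 / (1 + 0.0873)^2.9
PV = $215,953.72 / 1.27471538
PV = $169,413.29

PV = FV / (1 + r)^t = $169,413.29


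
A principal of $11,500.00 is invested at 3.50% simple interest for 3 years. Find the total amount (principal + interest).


Total amount formula: A = P(1 + rt) = P + P·r·t
Interest: I = P × r × t = $11,500.00 × 0.035 × 3 = $1,207.50
A = P + I = $11,500.00 + $1,207.50 = $12,707.50

A = P + I = P(1 + rt) = $12,707.50


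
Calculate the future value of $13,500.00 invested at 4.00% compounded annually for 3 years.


Compound interest formula: A = P(1 + r/n)^(nt)
A = $13,500.00 × (1 + 0.04/1)^(1 × 3)
Growth factor: (1 + 0.04/1)^3 = 1.124864
A = $13,500.00 × 1.124864
A = $15,185.66

A = P(1 + r/n)^(nt) = $15,185.66


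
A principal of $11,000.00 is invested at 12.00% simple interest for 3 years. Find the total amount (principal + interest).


Total amount formula: A = P(1 + rt) = P + P·r·t
Interest: I = P × r × t = $11,000.00 × 0.12 × 3 = $3,960.00
A = P + I = $11,000.00 + $3,960.00 = $14,960.00

A = P + I = P(1 + rt) = $14,960.00


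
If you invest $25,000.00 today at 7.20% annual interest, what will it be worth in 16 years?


Future value formula: FV = PV × (1 + r)^t
FV = $25,000.00 × (1 + 0.072)^16
FV = $25,000.00 × 3.0417013
FV = $76,042.53

FV = PV × (1 + r)^t = $76,042.53


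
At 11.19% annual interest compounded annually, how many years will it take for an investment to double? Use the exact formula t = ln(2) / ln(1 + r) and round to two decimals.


Doubling condition: (1 + r)^t = 2
Take ln of both sides: t × ln(1 + r) = ln(2)
t = ln(2) / ln(1 + r)
t = 0.693147 / 0.106070
t = 6.53

t = ln(2) / ln(1 + r) = 6.53 years


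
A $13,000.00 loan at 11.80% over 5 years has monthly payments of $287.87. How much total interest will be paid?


Total paid over the life of the loan = PMT × n.
Total paid = $287.87 × 60 = $17,272.20
Total interest = total paid − principal = $17,272.20 − $13,000.00 = $4,272.20

Total interest = (PMT × n) - PV = $4,272.20


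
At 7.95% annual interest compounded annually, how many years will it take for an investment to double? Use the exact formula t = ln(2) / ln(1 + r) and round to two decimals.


Doubling condition: (1 + r)^t = 2
Take ln of both sides: t × ln(1 + r) = ln(2)
t = ln(2) / ln(1 + r)
t = 0.693147 / 0.076498
t = 9.06

t = ln(2) / ln(1 + r) = 9.06 years


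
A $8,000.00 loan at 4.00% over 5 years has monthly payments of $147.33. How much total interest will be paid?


Total paid over the life of the loan = PMT × n.
Total paid = $147.33 × 60 = $8,839.80
Total interest = total paid − principal = $8,839.80 − $8,000.00 = $839.80

Total interest = (PMT × n) - PV = $839.80


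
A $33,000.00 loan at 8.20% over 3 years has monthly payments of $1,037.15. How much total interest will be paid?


Total paid over the life of the loan = PMT × n.
Total paid = $1,037.15 × 36 = $37,337.40
Total interest = total paid − principal = $37,337.40 − $33,000.00 = $4,337.40

Total interest = (PMT × n) - PV = $4,337.40


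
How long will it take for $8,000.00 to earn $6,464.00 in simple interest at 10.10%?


Rearrange the simple interest formula for t:
I = P × r × t  ⇒  t = I / (P × r)
t = $6,464.00 / ($8,000.00 × 0.101)
t = 8

t = I/(P×r) = 8 years


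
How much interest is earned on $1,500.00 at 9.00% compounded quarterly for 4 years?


Compound interest earned = final amount − principal.
A = P(1 + r/n)^(nt) = $1,500.00 × (1 + 0.09/4)^(4 × 4) = $2,141.43
Interest = A − P = $2,141.43 − $1,500.00 = $641.43

Interest = A - P = $641.43


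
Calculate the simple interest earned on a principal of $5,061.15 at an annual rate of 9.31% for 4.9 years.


Simple interest formula: I = P × r × t
I = $5,061.15 × 0.0931 × 4.9
I = $2,308.85

I = P × r × t = $2,308.85


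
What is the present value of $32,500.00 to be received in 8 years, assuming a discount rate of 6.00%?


Present value formula: PV = FV / (1 + r)^t
PV = $32,500.00 / (1 + 0.06)^8
PV = $32,500.00 / 1.593848
PV = $20,390.90

PV = FV / (1 + r)^t = $20,390.90


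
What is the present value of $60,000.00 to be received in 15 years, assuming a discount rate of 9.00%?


Present value formula: PV = FV / (1 + r)^t
PV = $60,000.00 / (1 + 0.09)^15
PV = $60,000.00 / 3.642482
PV = $16,472.28

PV = FV / (1 + r)^t = $16,472.28


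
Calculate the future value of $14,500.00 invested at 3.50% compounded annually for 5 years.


Compound interest formula: A = P(1 + r/n)^(nt)
A = $14,500.00 × (1 + 0.035/1)^(1 × 5)
Growth factor: (1 + 0.035/1)^5 = 1.187686
A = $14,500.00 × 1.187686
A = $17,221.45

A = P(1 + r/n)^(nt) = $17,221.45


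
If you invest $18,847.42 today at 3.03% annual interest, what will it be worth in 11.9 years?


Future value formula: FV = PV × (1 + r)^t
FV = $18,847.42 × (1 + 0.0303)^11.9
FV = $18,847.42 × 1.4264877
FV = $26,885.61

FV = PV × (1 + r)^t = $26,885.61


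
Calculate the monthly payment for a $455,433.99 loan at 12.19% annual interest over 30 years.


Loan payment formula: PMT = PV × r / (1 − (1 + r)^(−n))
Monthly rate r = 0.1219/12 ≈ 0.01015833, n = 360 months
Denominator: 1 − (1 + 0.1219/12)^(−360) = 0.9737096
PMT = $455,433.99 × (0.1219/12) / 0.9737096
PMT = $4,751.37 per month

PMT = PV × r / (1-(1+r)^(-n)) = $4,751.37/month


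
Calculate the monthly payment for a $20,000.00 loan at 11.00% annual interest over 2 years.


Loan payment formula: PMT = PV × r / (1 − (1 + r)^(−n))
Monthly rate r = 0.11/12 ≈ 0.00916667, n = 24 months
Denominator: 1 − (1 + 0.11/12)^(−24) = 0.1966765
PMT = $20,000.00 × (0.11/12) / 0.1966765
PMT = $932.16 per month

PMT = PV × r / (1-(1+r)^(-n)) = $932.16/month


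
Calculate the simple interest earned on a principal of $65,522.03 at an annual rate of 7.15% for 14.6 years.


Simple interest formula: I = P × r × t
I = $65,522.03 × 0.0715 × 14.6
I = $68,398.45

I = P × r × t = $68,398.45


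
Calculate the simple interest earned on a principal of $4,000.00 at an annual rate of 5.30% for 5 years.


Simple interest formula: I = P × r × t
I = $4,000.00 × 0.053 × 5
I = $1,060.00

I = P × r × t = $1,060.00


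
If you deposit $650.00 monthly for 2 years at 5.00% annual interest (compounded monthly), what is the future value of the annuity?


Future value of an ordinary annuity: FV = PMT × ((1 + r)^n − 1) / r
Monthly rate r = 0.05/12 ≈ 0.00416667, n = 24
FV = $650.00 × ((1 + 0.05/12)^24 − 1) / (0.05/12)
FV = $650.00 × 25.185921
FV = $16,370.85

FV = PMT × ((1+r)^n - 1)/r = $16,370.85


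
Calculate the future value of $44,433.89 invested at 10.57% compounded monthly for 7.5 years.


Compound interest formula: A = P(1 + r/n)^(nt)
A = $44,433.89 × (1 + 0.1057/12)^(12 × 7.5)
Growth factor: (1 + 0.1057/12)^90 = 2.2018083
A = $44,433.89 × 2.2018083
A = $97,834.91

A = P(1 + r/n)^(nt) = $97,834.91


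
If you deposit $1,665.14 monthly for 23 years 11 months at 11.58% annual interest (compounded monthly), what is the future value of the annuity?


Future value of an ordinary annuity: FV = PMT × ((1 + r)^n − 1) / r
Monthly rate r = 0.1158/12 = 0.00965, n = 287
FV = $1,665.14 × ((1 + 0.1158/12)^287 − 1) / (0.1158/12)
FV = $1,665.14 × 1527.570475
FV = $2,543,618.70

FV = PMT × ((1+r)^n - 1)/r = $2,543,618.70


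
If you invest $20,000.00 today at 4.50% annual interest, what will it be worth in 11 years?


Future value formula: FV = PV × (1 + r)^t
FV = $20,000.00 × (1 + 0.045)^11
FV = $20,000.00 × 1.622853
FV = $32,457.06

FV = PV × (1 + r)^t = $32,457.06


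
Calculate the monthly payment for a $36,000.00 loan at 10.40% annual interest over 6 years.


Loan payment formula: PMT = PV × r / (1 − (1 + r)^(−n))
Monthly rate r = 0.104/12 ≈ 0.00866667, n = 72 months
Denominator: 1 − (1 + 0.104/12)^(−72) = 0.462761
PMT = $36,000.00 × (0.104/12) / 0.462761
PMT = $674.21 per month

PMT = PV × r / (1-(1+r)^(-n)) = $674.21/month


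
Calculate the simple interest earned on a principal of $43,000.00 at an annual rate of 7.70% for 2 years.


Simple interest formula: I = P × r × t
I = $43,000.00 × 0.077 × 2
I = $6,622.00

I = P × r × t = $6,622.00


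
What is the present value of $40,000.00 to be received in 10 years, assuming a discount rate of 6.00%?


Present value formula: PV = FV / (1 + r)^t
PV = $40,000.00 / (1 + 0.06)^10
PV = $40,000.00 / 1.790848
PV = $22,335.79

PV = FV / (1 + r)^t = $22,335.79


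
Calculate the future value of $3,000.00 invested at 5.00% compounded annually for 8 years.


Compound interest formula: A = P(1 + r/n)^(nt)
A = $3,000.00 × (1 + 0.05/1)^(1 × 8)
Growth factor: (1 + 0.05/1)^8 = 1.4774554
A = $3,000.00 × 1.4774554
A = $4,432.37

A = P(1 + r/n)^(nt) = $4,432.37


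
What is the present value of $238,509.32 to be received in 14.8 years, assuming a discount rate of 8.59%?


Present value formula: PV = FV / (1 + r)^t
PV = $238,509.32 / (1 + 0.0859)^14.8
PV = $238,509.32 / 3.386020
PV = $70,439.43

PV = FV / (1 + r)^t = $70,439.43


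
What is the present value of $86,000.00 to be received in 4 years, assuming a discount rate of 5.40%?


Present value formula: PV = FV / (1 + r)^t
PV = $86,000.00 / (1 + 0.054)^4
PV = $86,000.00 / 1.2341344
PV = $69,684.47

PV = FV / (1 + r)^t = $69,684.47


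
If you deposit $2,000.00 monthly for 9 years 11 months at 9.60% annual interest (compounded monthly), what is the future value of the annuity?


Future value of an ordinary annuity: FV = PMT × ((1 + r)^n − 1) / r
Monthly rate r = 0.096/12 = 0.008, n = 119
FV = $2,000.00 × ((1 + 0.096/12)^119 − 1) / (0.096/12)
FV = $2,000.00 × 197.636378
FV = $395,272.76

FV = PMT × ((1+r)^n - 1)/r = $395,272.76


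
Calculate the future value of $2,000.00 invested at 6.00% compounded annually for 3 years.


Compound interest formula: A = P(1 + r/n)^(nt)
A = $2,000.00 × (1 + 0.06/1)^(1 × 3)
Growth factor: (1 + 0.06/1)^3 = 1.191016
A = $2,000.00 × 1.191016
A = $2,382.03

A = P(1 + r/n)^(nt) = $2,382.03
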